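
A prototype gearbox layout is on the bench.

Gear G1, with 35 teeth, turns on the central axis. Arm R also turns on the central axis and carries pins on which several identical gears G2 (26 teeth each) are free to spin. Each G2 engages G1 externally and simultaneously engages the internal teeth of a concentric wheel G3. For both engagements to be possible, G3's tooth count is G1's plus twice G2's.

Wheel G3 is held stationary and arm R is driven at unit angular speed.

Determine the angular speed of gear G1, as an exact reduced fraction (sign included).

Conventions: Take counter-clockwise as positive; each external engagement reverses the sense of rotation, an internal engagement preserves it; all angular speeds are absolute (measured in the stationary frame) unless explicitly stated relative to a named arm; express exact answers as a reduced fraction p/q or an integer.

122/35

planetary set (35T centre, 26T on arm, 87T internal) — Willis relation
ring teeth: 35 + 2·26 = 87
35(ω_sun−ω_arm) = −87(ω_ring−ω_arm),  ω_ring = 0, ω_arm = 1
ω_sun = 1 − (87/35)(0−1) = 122/35
exact speed ratio = 122/35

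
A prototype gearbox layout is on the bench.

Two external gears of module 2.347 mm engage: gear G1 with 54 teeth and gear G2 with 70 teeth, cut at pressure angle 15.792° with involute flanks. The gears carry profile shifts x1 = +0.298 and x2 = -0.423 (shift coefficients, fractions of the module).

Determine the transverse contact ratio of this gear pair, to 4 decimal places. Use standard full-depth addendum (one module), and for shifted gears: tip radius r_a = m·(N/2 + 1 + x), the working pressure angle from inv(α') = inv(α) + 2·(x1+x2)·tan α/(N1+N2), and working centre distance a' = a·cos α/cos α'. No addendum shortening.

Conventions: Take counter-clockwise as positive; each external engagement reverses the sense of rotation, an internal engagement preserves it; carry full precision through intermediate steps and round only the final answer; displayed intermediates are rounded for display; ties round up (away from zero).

2.0768

single-mesh involute tooth geometry (54T engaging 70T at module 2.347)
base radii: r_b1 = 60.977201, r_b2 = 79.044519
tip radii: r_a1 = 66.415406, r_a2 = 83.499219
inv(α') = inv(15.792°) + 2·(+0.298-0.423)·tan α/(54+70) = 0.00662808  ⇒  α' = 15.37192°
a' = a·cos α / cos α' = 145.5140·cos 15.792°/cos 15.37192° = 145.216790
action lengths: √(r_a1²−r_b1²) = 26.320850, √(r_a2²−r_b2²) = 26.908801
base pitch p_b = π·m·cos α = 7.095019
CR = (26.320850 + 26.908801 − 145.216790·sin 15.37192°)/7.095019 = 2.076817
contact ratio ≈ 2.0768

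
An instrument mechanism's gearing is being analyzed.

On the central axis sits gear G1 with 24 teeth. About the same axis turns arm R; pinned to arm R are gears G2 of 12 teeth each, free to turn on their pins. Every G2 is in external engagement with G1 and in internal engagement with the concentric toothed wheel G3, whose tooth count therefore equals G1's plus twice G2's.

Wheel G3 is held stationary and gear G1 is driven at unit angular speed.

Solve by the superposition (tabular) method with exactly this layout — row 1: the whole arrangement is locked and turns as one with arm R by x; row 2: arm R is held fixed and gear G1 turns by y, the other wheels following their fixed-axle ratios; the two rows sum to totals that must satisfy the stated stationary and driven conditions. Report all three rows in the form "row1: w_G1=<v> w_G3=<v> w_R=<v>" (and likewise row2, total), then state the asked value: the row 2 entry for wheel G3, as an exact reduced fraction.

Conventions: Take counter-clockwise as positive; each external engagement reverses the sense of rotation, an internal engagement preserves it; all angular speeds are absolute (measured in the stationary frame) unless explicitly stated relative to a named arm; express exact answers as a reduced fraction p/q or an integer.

recognized (axles ride arm R): planetary set, 24/12/48 teeth
superposition row 1 [locked train]: every member turns x
row 2: sun turns y, ring = −(24/48)·y, arm 0
boundary: total ω_ring = x − (24/48)·y = 0 and total ω_sun = x + y = 1  ⇒  y = 2/3, x = 1/3
row 2 ring = −(24/48)·2/3 = -1/3
totals (row 1 + row 2): sun 1/3 + 2/3 = 1, ring 1/3 + (-1/3) = 0, arm 1/3 + 0 = 1/3
asked cell (row2, ring) = -1/3

row1: w_G1=1/3 w_G3=1/3 w_R=1/3
row2: w_G1=2/3 w_G3=-1/3 w_R=0
total: w_G1=1 w_G3=0 w_R=1/3
asked value: -1/3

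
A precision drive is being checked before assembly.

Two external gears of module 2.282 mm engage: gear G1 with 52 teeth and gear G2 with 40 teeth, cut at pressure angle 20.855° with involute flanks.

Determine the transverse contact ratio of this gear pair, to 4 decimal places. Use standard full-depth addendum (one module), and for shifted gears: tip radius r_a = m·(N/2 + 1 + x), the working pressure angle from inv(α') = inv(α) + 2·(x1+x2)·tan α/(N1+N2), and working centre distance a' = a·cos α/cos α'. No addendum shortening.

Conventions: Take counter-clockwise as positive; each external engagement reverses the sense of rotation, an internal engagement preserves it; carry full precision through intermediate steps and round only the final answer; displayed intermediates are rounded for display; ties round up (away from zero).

1.6948

class = single-mesh tooth geometry [involute pair 52T × 40T, m = 2.282]
base radii: r_b1 = 55.444826, r_b2 = 42.649867
tip radii: r_a1 = 61.614000, r_a2 = 47.922000
no profile shift: α' = α, a' = a
action lengths: √(r_a1²−r_b1²) = 26.872964, √(r_a2²−r_b2²) = 21.851933
base pitch p_b = π·m·cos α = 6.699425
CR = (26.872964 + 21.851933 − 104.972000·sin 20.85500°)/6.699425 = 1.694836
contact ratio ≈ 1.6948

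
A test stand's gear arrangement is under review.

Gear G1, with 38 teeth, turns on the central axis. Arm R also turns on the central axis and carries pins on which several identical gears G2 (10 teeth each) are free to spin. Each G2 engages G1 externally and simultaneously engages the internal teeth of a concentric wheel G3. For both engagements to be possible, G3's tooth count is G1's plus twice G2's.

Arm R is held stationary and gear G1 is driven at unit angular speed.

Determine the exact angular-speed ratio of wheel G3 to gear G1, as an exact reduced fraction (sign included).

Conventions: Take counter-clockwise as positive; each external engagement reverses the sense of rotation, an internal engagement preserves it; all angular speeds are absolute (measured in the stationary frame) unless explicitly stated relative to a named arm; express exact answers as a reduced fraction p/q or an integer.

-19/29

topology: planetary set — G1 38T / G2 10T / G3 58T, arm = carrier (Willis)
ring teeth: 38 + 2·10 = 58
38(ω_sun−ω_arm) = −58(ω_ring−ω_arm),  ω_arm = 0, ω_sun = 1
ω_ring = 0 − (38/58)(1−0) = -19/29
ω_out/ω_in = -19/29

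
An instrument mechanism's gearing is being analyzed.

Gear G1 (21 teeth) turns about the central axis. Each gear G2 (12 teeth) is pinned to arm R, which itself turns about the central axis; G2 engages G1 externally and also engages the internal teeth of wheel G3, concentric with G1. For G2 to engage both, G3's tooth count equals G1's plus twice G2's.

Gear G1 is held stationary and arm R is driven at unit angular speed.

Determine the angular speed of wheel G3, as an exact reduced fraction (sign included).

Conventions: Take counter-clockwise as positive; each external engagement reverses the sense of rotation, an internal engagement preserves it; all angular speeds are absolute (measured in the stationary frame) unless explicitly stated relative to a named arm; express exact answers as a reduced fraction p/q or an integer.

class = planetary set [G3 = 21+2·12 = 45; Willis about the carrier]
ring teeth: 21 + 2·12 = 45
21(ω_sun−ω_arm) = −45(ω_ring−ω_arm),  ω_sun = 0, ω_arm = 1
ω_ring = 1 − (21/45)(0−1) = 22/15
exact speed ratio = 22/15

22/15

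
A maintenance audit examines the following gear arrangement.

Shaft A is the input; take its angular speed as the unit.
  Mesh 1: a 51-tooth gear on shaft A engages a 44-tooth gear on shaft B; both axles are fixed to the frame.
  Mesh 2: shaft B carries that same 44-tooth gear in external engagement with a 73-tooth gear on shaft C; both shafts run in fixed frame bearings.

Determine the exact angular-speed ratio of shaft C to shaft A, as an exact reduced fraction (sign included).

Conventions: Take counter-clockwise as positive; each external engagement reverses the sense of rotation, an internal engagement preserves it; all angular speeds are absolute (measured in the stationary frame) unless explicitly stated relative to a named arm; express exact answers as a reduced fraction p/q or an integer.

class = fixed-axis compound train [2 meshes; 2 ratios multiply, 2 sense flips]
mesh 1 [51T→44T]: running ratio 51/44, sense −
mesh 2 [44T→73T]: running ratio 51/73, sense +
ω_out/ω_in = 51/73

51/73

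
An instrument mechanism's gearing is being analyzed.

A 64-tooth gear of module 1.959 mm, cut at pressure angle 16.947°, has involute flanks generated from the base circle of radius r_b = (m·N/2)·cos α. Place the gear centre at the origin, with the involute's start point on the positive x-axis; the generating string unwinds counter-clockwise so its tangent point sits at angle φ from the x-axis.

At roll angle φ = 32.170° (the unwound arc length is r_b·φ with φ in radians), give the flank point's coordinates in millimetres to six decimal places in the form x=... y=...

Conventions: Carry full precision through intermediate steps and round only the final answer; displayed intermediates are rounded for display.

x=68.685897 y=3.427788

topology: single-mesh involute geometry — m = 1.959, N = 64
pitch radius r_p = m·N/2 = 1.959·64/2 = 62.688000
base radius r_b = r_p·cos α = 62.688000·cos 16.947° = 59.965761
roll angle φ = 32.170° = 0.56147242 rad
x = r_b·(cos φ + φ·sin φ) = 68.685897
y = r_b·(sin φ − φ·cos φ) = 3.427788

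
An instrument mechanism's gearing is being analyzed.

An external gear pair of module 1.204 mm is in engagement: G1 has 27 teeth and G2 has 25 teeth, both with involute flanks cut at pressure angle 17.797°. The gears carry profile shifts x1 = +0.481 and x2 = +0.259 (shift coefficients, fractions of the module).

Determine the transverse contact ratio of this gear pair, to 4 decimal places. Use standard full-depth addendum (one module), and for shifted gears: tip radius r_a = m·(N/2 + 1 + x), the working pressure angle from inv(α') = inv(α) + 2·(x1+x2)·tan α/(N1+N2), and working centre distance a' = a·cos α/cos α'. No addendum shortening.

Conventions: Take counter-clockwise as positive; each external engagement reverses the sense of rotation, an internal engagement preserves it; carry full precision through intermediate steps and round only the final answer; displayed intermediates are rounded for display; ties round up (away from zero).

single-mesh involute tooth geometry (27T engaging 25T at module 1.204)
base radii: r_b1 = 15.476171, r_b2 = 14.329788
tip radii: r_a1 = 18.037124, r_a2 = 16.565836
inv(α') = inv(17.797°) + 2·(+0.481+0.259)·tan α/(27+25) = 0.01952723  ⇒  α' = 21.81344°
a' = a·cos α / cos α' = 31.3040·cos 17.797°/cos 21.81344° = 32.104697
action lengths: √(r_a1²−r_b1²) = 9.264230, √(r_a2²−r_b2²) = 8.311684
base pitch p_b = π·m·cos α = 3.601469
CR = (9.264230 + 8.311684 − 32.104697·sin 21.81344°)/3.601469 = 1.567769
contact ratio ≈ 1.5678

1.5678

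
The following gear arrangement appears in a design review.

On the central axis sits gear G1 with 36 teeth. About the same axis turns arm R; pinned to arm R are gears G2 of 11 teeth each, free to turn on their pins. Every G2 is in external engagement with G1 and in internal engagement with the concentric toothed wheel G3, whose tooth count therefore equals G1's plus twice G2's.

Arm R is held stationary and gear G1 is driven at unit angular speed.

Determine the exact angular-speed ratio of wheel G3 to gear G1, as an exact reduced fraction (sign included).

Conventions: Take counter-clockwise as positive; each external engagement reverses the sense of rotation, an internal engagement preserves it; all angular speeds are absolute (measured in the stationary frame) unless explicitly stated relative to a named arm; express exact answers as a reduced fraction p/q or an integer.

recognized (axles ride arm R): planetary set, 36/11/58 teeth
ring teeth: 36 + 2·11 = 58
36(ω_sun−ω_arm) = −58(ω_ring−ω_arm),  ω_arm = 0, ω_sun = 1
ω_ring = 0 − (36/58)(1−0) = -18/29
ω_out/ω_in = -18/29

-18/29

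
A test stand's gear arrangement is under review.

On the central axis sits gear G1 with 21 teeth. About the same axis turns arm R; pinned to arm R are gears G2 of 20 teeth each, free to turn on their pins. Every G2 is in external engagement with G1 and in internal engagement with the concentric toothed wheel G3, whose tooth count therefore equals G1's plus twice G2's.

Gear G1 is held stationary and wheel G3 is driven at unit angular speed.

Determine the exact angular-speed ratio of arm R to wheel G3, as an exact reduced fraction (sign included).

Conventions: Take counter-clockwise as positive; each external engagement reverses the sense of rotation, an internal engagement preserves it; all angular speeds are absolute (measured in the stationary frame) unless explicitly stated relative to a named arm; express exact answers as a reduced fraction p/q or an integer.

class = planetary set [G3 = 21+2·20 = 61; Willis about the carrier]
ring teeth: 21 + 2·20 = 61
21(ω_sun−ω_arm) = −61(ω_ring−ω_arm),  ω_sun = 0, ω_ring = 1
21(0−ω_arm) = −61(1−ω_arm)  ⇒  82·ω_arm = 61  ⇒  ω_arm = 61/82
ω_out/ω_in = 61/82

61/82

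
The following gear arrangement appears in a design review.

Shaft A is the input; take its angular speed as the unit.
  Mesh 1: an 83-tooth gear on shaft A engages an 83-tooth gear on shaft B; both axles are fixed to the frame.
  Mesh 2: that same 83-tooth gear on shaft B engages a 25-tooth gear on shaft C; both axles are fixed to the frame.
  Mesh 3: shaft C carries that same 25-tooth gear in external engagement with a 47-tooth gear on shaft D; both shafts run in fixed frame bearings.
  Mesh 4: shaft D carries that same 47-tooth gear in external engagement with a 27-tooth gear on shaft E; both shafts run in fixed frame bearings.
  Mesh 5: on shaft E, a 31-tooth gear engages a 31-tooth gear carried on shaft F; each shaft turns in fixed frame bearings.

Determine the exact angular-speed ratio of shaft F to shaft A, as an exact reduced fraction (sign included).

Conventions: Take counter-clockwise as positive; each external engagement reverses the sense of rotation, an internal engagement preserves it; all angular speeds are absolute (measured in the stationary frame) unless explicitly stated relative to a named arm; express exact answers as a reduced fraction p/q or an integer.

class = fixed-axis compound train [5 meshes; 5 ratios multiply, 5 sense flips]
mesh 1 [83T→83T]: running ratio 1, sense −
mesh 2 [83T→25T]: running ratio 83/25, sense +
mesh 3 [25T→47T]: running ratio 83/47, sense −
mesh 4 [47T→27T]: running ratio 83/27, sense +
mesh 5 [31T→31T]: running ratio 83/27, sense −
ω_out/ω_in = -83/27

-83/27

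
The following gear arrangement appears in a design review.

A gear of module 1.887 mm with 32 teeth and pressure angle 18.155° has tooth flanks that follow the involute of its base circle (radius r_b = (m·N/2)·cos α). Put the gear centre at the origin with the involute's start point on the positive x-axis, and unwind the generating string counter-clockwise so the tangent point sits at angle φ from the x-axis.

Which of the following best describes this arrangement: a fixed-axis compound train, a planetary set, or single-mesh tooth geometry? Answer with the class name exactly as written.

single-mesh tooth geometry

topology: single-mesh involute geometry — m = 1.887, N = 32
classification: single-mesh tooth geometry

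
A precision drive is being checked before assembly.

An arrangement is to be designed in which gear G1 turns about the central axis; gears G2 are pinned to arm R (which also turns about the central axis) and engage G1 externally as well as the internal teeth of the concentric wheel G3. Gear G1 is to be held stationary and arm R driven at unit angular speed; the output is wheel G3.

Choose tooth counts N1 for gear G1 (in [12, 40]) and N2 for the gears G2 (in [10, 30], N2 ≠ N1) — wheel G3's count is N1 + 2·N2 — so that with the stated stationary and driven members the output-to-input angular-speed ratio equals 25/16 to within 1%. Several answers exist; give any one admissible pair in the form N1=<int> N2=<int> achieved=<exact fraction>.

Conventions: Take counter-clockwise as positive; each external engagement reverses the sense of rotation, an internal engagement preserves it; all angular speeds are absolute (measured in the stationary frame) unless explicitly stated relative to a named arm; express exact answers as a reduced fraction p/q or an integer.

topology: planetary set — design target 25/16, arm = carrier (Willis)
Willis with ω_sun = 0: ω_ring/ω_arm = (N1+N3)/N3; set equal to 25/16  ⇒  N3/N1 = 1/(25/16 − 1) = 16/9
N3 = N1 + 2·N2  ⇒  N2/N1 = (N3/N1 − 1)/2 = (16/9 − 1)/2 = 7/18
smallest multiple with N1 ≥ 12 and N2 ≥ 10: k = 2  ⇒  N1 = 2·18 = 36, N2 = 2·7 = 14 (N1 ≤ 40, N2 ≤ 30, N2 ≠ N1 ✓), N3 = 36 + 2·14 = 64
check: (N1+N3)/N3 with N1 = 36, N3 = 64 gives 25/16; |achieved − target| = 0 ≤ 1/64 ✓

N1=36 N2=14 achieved=25/16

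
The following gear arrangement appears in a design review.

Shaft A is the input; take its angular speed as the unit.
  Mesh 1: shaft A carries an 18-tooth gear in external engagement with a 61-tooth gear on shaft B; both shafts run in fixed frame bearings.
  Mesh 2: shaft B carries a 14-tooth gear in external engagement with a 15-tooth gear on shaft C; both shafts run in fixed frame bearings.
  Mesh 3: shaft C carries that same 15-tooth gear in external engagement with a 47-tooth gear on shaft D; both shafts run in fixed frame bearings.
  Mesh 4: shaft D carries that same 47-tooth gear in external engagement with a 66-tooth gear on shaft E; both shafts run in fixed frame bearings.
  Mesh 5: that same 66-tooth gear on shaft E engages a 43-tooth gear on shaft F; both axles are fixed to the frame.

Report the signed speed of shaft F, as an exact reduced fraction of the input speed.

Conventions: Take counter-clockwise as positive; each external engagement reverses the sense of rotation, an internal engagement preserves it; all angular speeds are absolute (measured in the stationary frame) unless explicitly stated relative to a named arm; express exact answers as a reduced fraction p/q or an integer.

5-mesh fixed-axis compound train (all bearings frame-fixed)
mesh 1 [18T→61T]: |ω|/ω_in = 1×18/61 = 18/61, sense flips to −
mesh 2 [14T→15T]: |ω|/ω_in = (18/61)×14/15 = 84/305, sense flips to +
mesh 3 [15T→47T]: |ω|/ω_in = (84/305)×15/47 = 252/2867, sense flips to −
mesh 4 [47T→66T]: |ω|/ω_in = (252/2867)×47/66 = 42/671, sense flips to +
mesh 5 [66T→43T]: |ω|/ω_in = (42/671)×66/43 = 252/2623, sense flips to −
signed output speed (× input speed) = -252/2623

-252/2623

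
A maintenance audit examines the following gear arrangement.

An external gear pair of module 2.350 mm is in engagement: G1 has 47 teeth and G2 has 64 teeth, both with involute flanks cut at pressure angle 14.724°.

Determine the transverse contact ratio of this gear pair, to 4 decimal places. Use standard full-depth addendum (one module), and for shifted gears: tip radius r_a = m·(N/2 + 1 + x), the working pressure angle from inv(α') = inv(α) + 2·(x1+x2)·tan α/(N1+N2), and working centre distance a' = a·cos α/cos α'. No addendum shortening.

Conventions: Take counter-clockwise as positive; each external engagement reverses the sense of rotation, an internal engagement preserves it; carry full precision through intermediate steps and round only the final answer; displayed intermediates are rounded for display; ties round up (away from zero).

2.1371

class = single-mesh tooth geometry [involute pair 47T × 64T, m = 2.350]
base radii: r_b1 = 53.411487, r_b2 = 72.730535
tip radii: r_a1 = 57.575000, r_a2 = 77.550000
no profile shift: α' = α, a' = a
action lengths: √(r_a1²−r_b1²) = 21.496365, √(r_a2²−r_b2²) = 26.912297
base pitch p_b = π·m·cos α = 7.140304
CR = (21.496365 + 26.912297 − 130.425000·sin 14.72400°)/7.140304 = 2.137086
contact ratio ≈ 2.1371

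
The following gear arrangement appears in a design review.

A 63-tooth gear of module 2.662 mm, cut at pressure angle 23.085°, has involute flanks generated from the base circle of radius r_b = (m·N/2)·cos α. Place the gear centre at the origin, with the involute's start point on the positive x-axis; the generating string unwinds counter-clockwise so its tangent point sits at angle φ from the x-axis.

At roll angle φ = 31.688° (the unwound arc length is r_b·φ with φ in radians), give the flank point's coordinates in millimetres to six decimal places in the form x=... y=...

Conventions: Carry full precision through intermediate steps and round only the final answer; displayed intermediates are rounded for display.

recognized (one wheel, involute flank): single-mesh tooth geometry, m = 2.662, N = 63
pitch radius r_p = m·N/2 = 2.662·63/2 = 83.853000
base radius r_b = r_p·cos α = 83.853000·cos 23.085° = 77.138402
roll angle φ = 31.688° = 0.55305993 rad
x = r_b·(cos φ + φ·sin φ) = 88.048850
y = r_b·(sin φ − φ·cos φ) = 4.218163

x=88.048850 y=4.218163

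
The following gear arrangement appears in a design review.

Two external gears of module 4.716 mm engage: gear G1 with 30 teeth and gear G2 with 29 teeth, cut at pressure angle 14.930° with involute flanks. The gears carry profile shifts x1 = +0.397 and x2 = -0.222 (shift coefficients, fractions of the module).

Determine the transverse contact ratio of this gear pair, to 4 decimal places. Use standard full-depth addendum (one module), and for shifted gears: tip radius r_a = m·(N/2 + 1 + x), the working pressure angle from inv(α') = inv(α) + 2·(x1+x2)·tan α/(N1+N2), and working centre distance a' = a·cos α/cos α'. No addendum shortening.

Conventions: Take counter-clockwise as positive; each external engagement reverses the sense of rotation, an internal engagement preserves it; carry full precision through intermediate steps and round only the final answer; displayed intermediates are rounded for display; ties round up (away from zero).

1.8220

topology: single-mesh involute geometry — m = 4.716, 30T/29T pair
base radii: r_b1 = 68.351910, r_b2 = 66.073513
tip radii: r_a1 = 77.328252, r_a2 = 72.051048
inv(α') = inv(14.930°) + 2·(+0.397-0.222)·tan α/(30+29) = 0.00764428  ⇒  α' = 16.10490°
a' = a·cos α / cos α' = 139.1220·cos 14.930°/cos 16.10490° = 139.916378
action lengths: √(r_a1²−r_b1²) = 36.161788, √(r_a2²−r_b2²) = 28.734028
base pitch p_b = π·m·cos α = 14.315591
CR = (36.161788 + 28.734028 − 139.916378·sin 16.10490°)/14.315591 = 1.822032
contact ratio ≈ 1.8220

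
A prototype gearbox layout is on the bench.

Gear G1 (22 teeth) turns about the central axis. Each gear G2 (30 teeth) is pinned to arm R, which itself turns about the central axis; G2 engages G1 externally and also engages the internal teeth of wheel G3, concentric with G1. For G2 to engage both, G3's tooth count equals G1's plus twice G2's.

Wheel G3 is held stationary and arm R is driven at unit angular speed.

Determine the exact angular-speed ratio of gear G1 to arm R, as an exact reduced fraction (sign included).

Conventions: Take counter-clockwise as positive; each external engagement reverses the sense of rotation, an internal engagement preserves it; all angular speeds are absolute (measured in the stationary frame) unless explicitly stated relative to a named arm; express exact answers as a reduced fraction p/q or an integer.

recognized (axles ride arm R): planetary set, 22/30/82 teeth
ring teeth: 22 + 2·30 = 82
22(ω_sun−ω_arm) = −82(ω_ring−ω_arm),  ω_ring = 0, ω_arm = 1
ω_sun = 1 − (82/22)(0−1) = 52/11
ω_out/ω_in = 52/11

52/11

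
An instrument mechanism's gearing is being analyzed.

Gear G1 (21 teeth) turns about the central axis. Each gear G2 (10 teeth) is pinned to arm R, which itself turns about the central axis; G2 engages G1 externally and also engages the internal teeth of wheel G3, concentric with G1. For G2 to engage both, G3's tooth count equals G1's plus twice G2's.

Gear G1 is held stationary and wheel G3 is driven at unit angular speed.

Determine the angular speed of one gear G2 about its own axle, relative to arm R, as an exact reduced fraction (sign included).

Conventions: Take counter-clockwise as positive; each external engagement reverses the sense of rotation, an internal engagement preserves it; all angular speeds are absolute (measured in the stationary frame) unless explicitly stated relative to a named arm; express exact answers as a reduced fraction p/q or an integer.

planetary set (21T centre, 10T on arm, 41T internal) — Willis relation
ring teeth: 21 + 2·10 = 41
21(ω_sun−ω_arm) = −41(ω_ring−ω_arm),  ω_sun = 0, ω_ring = 1
21(0−ω_arm) = −41(1−ω_arm)  ⇒  62·ω_arm = 41  ⇒  ω_arm = 41/62
sun–planet mesh: 21·(0−41/62) = −10·(ω_p−ω_arm)  ⇒  ω_p−ω_arm = 861/620
exact speed ratio = 861/620

861/620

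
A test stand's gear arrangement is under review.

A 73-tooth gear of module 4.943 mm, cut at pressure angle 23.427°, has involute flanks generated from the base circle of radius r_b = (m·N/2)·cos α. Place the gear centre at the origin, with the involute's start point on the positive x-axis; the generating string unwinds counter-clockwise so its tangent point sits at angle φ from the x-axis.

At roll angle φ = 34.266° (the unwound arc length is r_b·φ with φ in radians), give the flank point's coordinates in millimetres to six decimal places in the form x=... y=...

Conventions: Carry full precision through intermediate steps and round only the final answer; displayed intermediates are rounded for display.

x=192.557474 y=11.386989

class = single-mesh tooth geometry [base-circle involute, m = 4.943, 73T]
pitch radius r_p = m·N/2 = 4.943·73/2 = 180.419500
base radius r_b = r_p·cos α = 180.419500·cos 23.427° = 165.547047
roll angle φ = 34.266° = 0.59805452 rad
x = r_b·(cos φ + φ·sin φ) = 192.557474
y = r_b·(sin φ − φ·cos φ) = 11.386989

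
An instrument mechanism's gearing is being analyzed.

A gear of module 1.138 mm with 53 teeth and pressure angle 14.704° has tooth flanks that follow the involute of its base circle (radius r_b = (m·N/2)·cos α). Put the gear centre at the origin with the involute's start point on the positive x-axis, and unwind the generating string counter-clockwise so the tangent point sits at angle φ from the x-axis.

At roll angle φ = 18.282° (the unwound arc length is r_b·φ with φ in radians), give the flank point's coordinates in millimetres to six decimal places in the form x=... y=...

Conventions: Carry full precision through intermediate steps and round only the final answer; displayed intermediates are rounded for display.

x=30.616683 y=0.312666

single-mesh involute tooth geometry (53T wheel at module 1.138)
pitch radius r_p = m·N/2 = 1.138·53/2 = 30.157000
base radius r_b = r_p·cos α = 30.157000·cos 14.704° = 29.169359
roll angle φ = 18.282° = 0.31908109 rad
x = r_b·(cos φ + φ·sin φ) = 30.616683
y = r_b·(sin φ − φ·cos φ) = 0.312666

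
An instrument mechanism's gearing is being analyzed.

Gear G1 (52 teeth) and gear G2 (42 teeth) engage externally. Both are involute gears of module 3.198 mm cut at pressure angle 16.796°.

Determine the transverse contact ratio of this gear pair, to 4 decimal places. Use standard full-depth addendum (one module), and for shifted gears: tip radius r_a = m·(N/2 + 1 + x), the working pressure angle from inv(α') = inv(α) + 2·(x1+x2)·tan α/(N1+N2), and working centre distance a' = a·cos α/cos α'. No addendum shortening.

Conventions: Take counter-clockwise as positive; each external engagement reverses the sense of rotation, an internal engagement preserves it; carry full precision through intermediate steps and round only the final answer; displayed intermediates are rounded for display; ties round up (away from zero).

1.9334

recognized (one external pair, fixed centres): single-mesh tooth geometry, m = 3.198, N1 = 52, N2 = 42
base radii: r_b1 = 79.600879, r_b2 = 64.293018
tip radii: r_a1 = 86.346000, r_a2 = 70.356000
no profile shift: α' = α, a' = a
action lengths: √(r_a1²−r_b1²) = 33.456416, √(r_a2²−r_b2²) = 28.572270
base pitch p_b = π·m·cos α = 9.618213
CR = (33.456416 + 28.572270 − 150.306000·sin 16.79600°)/9.618213 = 1.933365
contact ratio ≈ 1.9334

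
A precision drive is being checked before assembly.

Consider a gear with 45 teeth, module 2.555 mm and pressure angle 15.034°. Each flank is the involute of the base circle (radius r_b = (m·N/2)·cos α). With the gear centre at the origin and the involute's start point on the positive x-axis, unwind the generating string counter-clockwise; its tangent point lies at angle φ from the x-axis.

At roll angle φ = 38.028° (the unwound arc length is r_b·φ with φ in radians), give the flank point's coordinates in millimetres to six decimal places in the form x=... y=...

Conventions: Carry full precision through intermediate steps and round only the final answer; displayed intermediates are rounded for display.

x=66.434372 y=5.176259

topology: single-mesh involute geometry — m = 2.555, N = 45
pitch radius r_p = m·N/2 = 2.555·45/2 = 57.487500
base radius r_b = r_p·cos α = 57.487500·cos 15.034° = 55.519822
roll angle φ = 38.028° = 0.66371381 rad
x = r_b·(cos φ + φ·sin φ) = 66.434372
y = r_b·(sin φ − φ·cos φ) = 5.176259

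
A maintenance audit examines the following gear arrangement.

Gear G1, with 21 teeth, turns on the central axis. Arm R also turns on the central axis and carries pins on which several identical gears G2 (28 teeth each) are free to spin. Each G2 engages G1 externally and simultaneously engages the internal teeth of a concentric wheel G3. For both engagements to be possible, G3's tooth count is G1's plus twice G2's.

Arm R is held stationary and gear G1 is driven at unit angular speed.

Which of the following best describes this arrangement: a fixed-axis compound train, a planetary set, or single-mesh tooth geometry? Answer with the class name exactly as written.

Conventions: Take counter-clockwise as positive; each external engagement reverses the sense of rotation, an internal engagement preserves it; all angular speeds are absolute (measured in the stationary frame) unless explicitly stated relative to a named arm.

planetary set

topology: planetary set — G1 21T / G2 28T / G3 77T, arm = carrier (Willis)
classification: planetary set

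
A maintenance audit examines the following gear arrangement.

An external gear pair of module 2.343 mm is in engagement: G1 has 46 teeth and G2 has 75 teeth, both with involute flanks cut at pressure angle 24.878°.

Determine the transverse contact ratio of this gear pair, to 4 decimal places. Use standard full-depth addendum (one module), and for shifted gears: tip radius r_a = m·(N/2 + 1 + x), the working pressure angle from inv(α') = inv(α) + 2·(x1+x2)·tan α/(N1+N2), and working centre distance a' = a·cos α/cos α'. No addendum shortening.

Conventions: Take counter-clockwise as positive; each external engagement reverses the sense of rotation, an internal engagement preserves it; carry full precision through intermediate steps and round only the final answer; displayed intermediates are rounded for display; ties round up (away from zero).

1.5547

recognized (one external pair, fixed centres): single-mesh tooth geometry, m = 2.343, N1 = 46, N2 = 75
base radii: r_b1 = 48.888403, r_b2 = 79.709353
tip radii: r_a1 = 56.232000, r_a2 = 90.205500
no profile shift: α' = α, a' = a
action lengths: √(r_a1²−r_b1²) = 27.784201, √(r_a2²−r_b2²) = 42.230928
base pitch p_b = π·m·cos α = 6.677715
CR = (27.784201 + 42.230928 − 141.751500·sin 24.87800°)/6.677715 = 1.554730
contact ratio ≈ 1.5547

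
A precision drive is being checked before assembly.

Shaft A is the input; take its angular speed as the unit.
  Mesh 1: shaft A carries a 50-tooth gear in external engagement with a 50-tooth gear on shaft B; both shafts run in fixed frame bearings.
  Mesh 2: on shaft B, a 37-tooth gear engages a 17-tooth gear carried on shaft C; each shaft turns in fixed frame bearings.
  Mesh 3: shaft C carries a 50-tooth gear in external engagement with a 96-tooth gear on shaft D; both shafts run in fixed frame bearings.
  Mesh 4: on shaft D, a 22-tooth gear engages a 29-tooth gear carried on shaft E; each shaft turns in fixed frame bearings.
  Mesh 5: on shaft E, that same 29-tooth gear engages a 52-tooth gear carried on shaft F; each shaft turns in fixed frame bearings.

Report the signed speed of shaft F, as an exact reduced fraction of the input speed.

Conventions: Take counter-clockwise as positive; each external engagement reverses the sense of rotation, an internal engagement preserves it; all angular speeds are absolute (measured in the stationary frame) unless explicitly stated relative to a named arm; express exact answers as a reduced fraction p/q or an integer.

-10175/21216

5-mesh fixed-axis compound train (all bearings frame-fixed)
mesh 1 [50T→50T]: |ω|/ω_in = 1×50/50 = 1, sense flips to −
mesh 2 [37T→17T]: |ω|/ω_in = 1×37/17 = 37/17, sense flips to +
mesh 3 [50T→96T]: |ω|/ω_in = (37/17)×50/96 = 925/816, sense flips to −
mesh 4 [22T→29T]: |ω|/ω_in = (925/816)×22/29 = 10175/11832, sense flips to +
mesh 5 [29T→52T]: |ω|/ω_in = (10175/11832)×29/52 = 10175/21216, sense flips to −
signed output speed (× input speed) = -10175/21216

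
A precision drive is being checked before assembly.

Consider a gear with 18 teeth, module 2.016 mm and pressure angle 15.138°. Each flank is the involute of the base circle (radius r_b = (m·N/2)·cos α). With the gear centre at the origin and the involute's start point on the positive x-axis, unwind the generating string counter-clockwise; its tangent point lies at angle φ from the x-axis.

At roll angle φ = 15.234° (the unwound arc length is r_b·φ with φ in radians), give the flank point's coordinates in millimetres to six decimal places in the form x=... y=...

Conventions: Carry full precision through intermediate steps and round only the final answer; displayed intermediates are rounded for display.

topology: single-mesh involute geometry — m = 2.016, N = 18
pitch radius r_p = m·N/2 = 2.016·18/2 = 18.144000
base radius r_b = r_p·cos α = 18.144000·cos 15.138° = 17.514397
roll angle φ = 15.234° = 0.26588346 rad
x = r_b·(cos φ + φ·sin φ) = 18.122580
y = r_b·(sin φ − φ·cos φ) = 0.108962

x=18.122580 y=0.108962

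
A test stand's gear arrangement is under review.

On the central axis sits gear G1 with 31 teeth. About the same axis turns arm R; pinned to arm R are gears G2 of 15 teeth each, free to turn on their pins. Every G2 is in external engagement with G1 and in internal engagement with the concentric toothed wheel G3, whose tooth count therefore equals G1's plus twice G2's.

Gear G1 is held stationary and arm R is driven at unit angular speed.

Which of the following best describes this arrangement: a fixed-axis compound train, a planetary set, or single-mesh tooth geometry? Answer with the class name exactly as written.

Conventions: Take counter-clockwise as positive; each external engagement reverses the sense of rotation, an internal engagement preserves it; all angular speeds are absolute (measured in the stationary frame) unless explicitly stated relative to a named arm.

planetary set (31T centre, 15T on arm, 61T internal) — Willis relation
classification: planetary set

planetary set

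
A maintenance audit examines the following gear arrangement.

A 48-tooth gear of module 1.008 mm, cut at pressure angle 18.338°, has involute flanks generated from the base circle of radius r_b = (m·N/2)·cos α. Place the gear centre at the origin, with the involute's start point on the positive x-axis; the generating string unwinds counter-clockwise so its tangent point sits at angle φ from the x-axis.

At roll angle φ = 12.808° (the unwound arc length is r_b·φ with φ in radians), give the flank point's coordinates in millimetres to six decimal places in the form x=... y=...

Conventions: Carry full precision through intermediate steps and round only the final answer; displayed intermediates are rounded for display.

single-mesh involute tooth geometry (48T wheel at module 1.008)
pitch radius r_p = m·N/2 = 1.008·48/2 = 24.192000
base radius r_b = r_p·cos α = 24.192000·cos 18.338° = 22.963458
roll angle φ = 12.808° = 0.22354177 rad
x = r_b·(cos φ + φ·sin φ) = 23.530063
y = r_b·(sin φ − φ·cos φ) = 0.085079

x=23.530063 y=0.085079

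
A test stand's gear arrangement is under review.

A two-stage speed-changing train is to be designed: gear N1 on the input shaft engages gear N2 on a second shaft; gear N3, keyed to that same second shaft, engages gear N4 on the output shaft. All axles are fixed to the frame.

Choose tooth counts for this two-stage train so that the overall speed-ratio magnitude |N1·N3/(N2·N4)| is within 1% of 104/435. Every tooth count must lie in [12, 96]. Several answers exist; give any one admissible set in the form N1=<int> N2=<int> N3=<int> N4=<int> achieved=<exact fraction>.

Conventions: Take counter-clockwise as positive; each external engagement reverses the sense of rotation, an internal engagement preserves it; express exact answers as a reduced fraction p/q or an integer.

2-stage fixed-axis compound train for ratio 104/435
target = 104/435 in lowest terms: an exact hit needs N1·N3 = k·104 and N2·N4 = k·435 for one integer k, every count in [12, 96]; additionally prefer no 1:1 stage (N1 ≠ N2, N3 ≠ N4)
k = 1: no 1:1-free in-range split of k·104 and k·435 into factor pairs; take k = 2
k = 2: N1·N3 = 208 = 13·16, N2·N4 = 870 = 15·58
achieved = 13·16/(15·58) = 104/435; |achieved − target| = 0 ≤ 26/10875 ✓

N1=13 N2=15 N3=16 N4=58 achieved=104/435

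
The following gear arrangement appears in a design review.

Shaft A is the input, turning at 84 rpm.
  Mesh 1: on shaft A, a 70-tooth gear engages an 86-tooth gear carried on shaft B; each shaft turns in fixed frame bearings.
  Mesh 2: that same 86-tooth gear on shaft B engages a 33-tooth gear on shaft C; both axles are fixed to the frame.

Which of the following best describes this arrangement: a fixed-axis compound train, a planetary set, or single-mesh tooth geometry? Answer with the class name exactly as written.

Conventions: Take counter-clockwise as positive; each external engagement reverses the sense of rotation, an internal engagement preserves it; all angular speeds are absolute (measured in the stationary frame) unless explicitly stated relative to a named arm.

class = fixed-axis compound train [2 meshes; 2 ratios multiply, 2 sense flips]
classification: fixed-axis compound train

fixed-axis compound train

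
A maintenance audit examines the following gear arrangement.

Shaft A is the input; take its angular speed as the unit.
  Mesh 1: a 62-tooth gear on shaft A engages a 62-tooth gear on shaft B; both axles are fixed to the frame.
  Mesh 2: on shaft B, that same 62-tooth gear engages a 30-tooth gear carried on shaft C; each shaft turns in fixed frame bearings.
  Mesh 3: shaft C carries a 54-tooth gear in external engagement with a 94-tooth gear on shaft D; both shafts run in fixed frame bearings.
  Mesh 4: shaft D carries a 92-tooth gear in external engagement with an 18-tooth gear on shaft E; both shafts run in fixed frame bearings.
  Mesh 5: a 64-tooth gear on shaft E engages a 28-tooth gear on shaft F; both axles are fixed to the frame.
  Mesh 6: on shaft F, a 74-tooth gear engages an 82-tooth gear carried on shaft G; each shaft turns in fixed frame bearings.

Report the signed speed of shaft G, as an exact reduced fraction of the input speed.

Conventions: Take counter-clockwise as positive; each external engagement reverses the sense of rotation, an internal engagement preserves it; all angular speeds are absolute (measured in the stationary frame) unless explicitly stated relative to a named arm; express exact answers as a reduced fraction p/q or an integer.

6-mesh fixed-axis compound train (all bearings frame-fixed)
mesh 1 [62T→62T]: |ω|/ω_in = 1×62/62 = 1, sense flips to −
mesh 2 [62T→30T]: |ω|/ω_in = 1×62/30 = 31/15, sense flips to +
mesh 3 [54T→94T]: |ω|/ω_in = (31/15)×54/94 = 279/235, sense flips to −
mesh 4 [92T→18T]: |ω|/ω_in = (279/235)×92/18 = 1426/235, sense flips to +
mesh 5 [64T→28T]: |ω|/ω_in = (1426/235)×64/28 = 22816/1645, sense flips to −
mesh 6 [74T→82T]: |ω|/ω_in = (22816/1645)×74/82 = 844192/67445, sense flips to +
signed output speed (× input speed) = 844192/67445

844192/67445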